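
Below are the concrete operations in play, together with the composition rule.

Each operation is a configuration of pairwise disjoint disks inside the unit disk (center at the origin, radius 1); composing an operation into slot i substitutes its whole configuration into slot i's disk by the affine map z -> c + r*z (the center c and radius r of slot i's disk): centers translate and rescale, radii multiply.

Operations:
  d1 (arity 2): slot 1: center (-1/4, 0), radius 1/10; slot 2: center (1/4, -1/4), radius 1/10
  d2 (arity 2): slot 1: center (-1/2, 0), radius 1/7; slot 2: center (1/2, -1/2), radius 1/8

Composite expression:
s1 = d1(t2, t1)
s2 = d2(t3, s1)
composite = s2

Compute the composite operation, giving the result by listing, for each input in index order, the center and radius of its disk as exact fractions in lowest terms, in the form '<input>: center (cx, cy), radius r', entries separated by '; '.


t1: center (17/32, -17/32), radius 1/80; t2: center (15/32, -1/2), radius 1/80; t3: center (-1/2, 0), radius 1/7

Each t-disk chains the slot maps above it in d2; radii multiply.
t3 passes through 1 substitution, ending at center (-1/2, 0), radius 1/7
t2 passes through 2 substitutions, ending at center (15/32, -1/2), radius 1/80
t1 passes through 2 substitutions, ending at center (17/32, -17/32), radius 1/80


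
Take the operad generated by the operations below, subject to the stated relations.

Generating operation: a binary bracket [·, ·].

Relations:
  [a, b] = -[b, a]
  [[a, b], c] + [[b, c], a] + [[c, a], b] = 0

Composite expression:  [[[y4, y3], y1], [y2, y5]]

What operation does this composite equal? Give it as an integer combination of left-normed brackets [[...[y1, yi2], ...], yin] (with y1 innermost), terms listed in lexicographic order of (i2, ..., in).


[[[[y1, y3], y4], y2], y5] - [[[[y1, y3], y4], y5], y2] - [[[[y1, y4], y3], y2], y5] + [[[[y1, y4], y3], y5], y2]

A multilinear Lie element is pinned by y1-initial words (y1 innermost).
Composite bracket: [[[y4, y3], y1], [y2, y5]]
Each bracket splits as ab - ba, giving 16 signed words (2^4 = 16).
Collect the words opening with y1:
  sign of y1y3y4y2y5 is +1, so it contributes +[[[[y1, y3], y4], y2], y5]
  sign of y1y3y4y5y2 is -1, so it contributes -[[[[y1, y3], y4], y5], y2]
  sign of y1y4y3y2y5 is -1, so it contributes -[[[[y1, y4], y3], y2], y5]
  sign of y1y4y3y5y2 is +1, so it contributes +[[[[y1, y4], y3], y5], y2]


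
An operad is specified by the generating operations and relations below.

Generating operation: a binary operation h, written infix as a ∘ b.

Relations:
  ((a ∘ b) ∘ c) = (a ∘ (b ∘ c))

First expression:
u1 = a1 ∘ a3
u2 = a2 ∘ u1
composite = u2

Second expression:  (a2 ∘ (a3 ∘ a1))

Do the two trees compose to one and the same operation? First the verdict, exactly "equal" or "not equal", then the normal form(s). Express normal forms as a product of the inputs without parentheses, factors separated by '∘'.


not equal; first: a2 ∘ a1 ∘ a3; second: a2 ∘ a3 ∘ a1


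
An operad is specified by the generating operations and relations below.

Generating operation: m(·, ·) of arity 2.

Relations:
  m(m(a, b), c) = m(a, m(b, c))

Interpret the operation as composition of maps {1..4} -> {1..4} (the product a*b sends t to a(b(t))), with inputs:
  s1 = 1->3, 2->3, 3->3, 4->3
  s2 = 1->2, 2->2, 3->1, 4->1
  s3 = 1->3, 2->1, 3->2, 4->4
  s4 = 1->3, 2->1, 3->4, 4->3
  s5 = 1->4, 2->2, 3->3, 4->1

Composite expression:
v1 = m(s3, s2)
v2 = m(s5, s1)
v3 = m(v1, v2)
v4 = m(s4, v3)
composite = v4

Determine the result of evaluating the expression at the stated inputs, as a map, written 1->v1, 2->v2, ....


1->4, 2->4, 3->4, 4->4

m(s3, s2) = 1->1, 2->1, 3->3, 4->3
m(s5, s1) = 1->3, 2->3, 3->3, 4->3
m(m(s3, s2), m(s5, s1)) = 1->3, 2->3, 3->3, 4->3
m(s4, m(m(s3, s2), m(s5, s1))) = 1->4, 2->4, 3->4, 4->4


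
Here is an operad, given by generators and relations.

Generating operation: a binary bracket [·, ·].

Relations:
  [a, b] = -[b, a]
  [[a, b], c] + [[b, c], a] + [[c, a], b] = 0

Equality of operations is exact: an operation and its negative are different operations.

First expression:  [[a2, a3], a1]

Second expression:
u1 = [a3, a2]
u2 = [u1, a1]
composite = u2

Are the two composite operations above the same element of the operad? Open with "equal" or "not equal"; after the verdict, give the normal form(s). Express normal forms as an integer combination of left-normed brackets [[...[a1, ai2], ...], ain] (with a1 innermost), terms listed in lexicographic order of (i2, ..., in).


not equal; the first gives -[[a1, a2], a3] + [[a1, a3], a2] and the second [[a1, a2], a3] - [[a1, a3], a2]

In normal form, the first expression is -[[a1, a2], a3] + [[a1, a3], a2]
In normal form, the second expression is [[a1, a2], a3] - [[a1, a3], a2]
The normal forms differ: not equal.


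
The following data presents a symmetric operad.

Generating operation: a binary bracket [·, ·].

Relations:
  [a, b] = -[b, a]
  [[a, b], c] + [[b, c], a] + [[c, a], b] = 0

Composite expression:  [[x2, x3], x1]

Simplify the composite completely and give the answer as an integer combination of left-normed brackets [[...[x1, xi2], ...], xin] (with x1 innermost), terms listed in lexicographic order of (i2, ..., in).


Skip Jacobi rewriting: expand, keep x1-initial words, read off terms.
Composite bracket: [[x2, x3], x1]
Full expansion: 4 signed words from ab - ba (2^2 = 4).
The x1-initial words carry the normal form:
  the word x1x2x3 carries sign -1 and contributes -[[x1, x2], x3]
  the word x1x3x2 carries sign +1 and contributes +[[x1, x3], x2]

-[[x1, x2], x3] + [[x1, x3], x2]


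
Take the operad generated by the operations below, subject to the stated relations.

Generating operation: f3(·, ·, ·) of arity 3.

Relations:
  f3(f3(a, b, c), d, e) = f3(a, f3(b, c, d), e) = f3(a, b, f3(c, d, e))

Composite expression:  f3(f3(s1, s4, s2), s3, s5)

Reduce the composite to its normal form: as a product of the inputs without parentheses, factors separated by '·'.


Associativity of f3 dissolves the nesting; only the s-input order survives.
f3(s1, s4, s2) reduces to s1 · s4 · s2
f3(f3(s1, s4, s2), s3, s5) reduces to s1 · s4 · s2 · s3 · s5

s1 · s4 · s2 · s3 · s5


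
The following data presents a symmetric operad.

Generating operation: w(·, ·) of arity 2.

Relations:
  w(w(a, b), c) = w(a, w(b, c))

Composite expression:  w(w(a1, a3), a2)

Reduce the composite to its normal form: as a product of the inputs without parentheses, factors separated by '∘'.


a1 ∘ a3 ∘ a2

Key point: w is associative — brackets drop, the a-order remains.
w(a1, a3) reduces to a1 ∘ a3
w(w(a1, a3), a2) reduces to a1 ∘ a3 ∘ a2


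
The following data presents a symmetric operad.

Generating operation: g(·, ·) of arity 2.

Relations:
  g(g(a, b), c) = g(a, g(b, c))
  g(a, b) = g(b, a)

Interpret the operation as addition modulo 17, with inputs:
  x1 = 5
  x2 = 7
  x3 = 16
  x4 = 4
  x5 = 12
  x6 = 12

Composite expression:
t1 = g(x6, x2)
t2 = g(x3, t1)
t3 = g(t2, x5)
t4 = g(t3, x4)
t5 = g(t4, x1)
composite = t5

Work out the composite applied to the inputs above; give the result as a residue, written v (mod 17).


g(x6, x2) = 2
g(x3, g(x6, x2)) = 1
g(g(x3, g(x6, x2)), x5) = 13
g(g(g(x3, g(x6, x2)), x5), x4) = 0
g(g(g(g(x3, g(x6, x2)), x5), x4), x1) = 5

5 (mod 17)


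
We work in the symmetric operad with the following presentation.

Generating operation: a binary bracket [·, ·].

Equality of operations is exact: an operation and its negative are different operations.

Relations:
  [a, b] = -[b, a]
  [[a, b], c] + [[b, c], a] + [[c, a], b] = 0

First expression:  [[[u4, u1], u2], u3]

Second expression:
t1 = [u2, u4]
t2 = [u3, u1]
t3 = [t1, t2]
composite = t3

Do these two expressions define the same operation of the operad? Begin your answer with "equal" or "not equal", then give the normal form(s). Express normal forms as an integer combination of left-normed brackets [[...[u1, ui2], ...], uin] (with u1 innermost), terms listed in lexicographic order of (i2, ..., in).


not equal; first: -[[[u1, u4], u2], u3]; second: [[[u1, u3], u2], u4] - [[[u1, u3], u4], u2]


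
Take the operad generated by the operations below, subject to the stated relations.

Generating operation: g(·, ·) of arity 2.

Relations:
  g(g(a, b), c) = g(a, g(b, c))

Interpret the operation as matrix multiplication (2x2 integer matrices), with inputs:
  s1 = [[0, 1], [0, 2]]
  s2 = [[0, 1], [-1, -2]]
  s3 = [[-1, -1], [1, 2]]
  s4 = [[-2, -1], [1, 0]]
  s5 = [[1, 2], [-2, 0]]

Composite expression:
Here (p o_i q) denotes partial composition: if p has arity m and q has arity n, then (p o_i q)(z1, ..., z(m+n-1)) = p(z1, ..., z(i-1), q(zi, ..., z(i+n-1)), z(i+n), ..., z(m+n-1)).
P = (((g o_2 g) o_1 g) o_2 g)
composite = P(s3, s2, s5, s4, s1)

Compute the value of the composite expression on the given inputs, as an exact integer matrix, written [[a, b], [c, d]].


[[0, 6], [0, -20]]

g(s2, s5) = [[-2, 0], [3, -2]]
g(s3, g(s2, s5)) = [[-1, 2], [4, -4]]
g(s4, s1) = [[0, -4], [0, 1]]
g(g(s3, g(s2, s5)), g(s4, s1)) = [[0, 6], [0, -20]]


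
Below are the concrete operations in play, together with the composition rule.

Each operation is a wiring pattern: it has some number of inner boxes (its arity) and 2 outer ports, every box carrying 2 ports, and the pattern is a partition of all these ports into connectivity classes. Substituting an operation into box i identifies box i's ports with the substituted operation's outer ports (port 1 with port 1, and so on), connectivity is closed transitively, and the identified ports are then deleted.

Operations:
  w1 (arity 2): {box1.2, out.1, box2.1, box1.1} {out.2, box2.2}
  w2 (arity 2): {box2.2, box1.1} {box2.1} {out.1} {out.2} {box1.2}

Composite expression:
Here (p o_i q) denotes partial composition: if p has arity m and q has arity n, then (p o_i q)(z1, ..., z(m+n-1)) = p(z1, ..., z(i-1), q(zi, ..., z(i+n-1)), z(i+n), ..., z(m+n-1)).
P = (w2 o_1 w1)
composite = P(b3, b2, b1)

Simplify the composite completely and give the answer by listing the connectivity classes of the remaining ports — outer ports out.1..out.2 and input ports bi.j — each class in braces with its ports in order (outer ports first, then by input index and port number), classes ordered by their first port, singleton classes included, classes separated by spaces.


Treat the ports identified at w2 as solder joints: merge, then drop.
through w1, on inputs (b3, b2): {out.1, b2.1, b3.1, b3.2} {out.2, b2.2} (out.j = stage outer ports)
through w2, on inputs (b3, b2, b1): {out.1} {out.2} {b1.1} {b1.2, b2.1, b3.1, b3.2} {b2.2} (out.j = stage outer ports)

{out.1} {out.2} {b1.1} {b1.2, b2.1, b3.1, b3.2} {b2.2}


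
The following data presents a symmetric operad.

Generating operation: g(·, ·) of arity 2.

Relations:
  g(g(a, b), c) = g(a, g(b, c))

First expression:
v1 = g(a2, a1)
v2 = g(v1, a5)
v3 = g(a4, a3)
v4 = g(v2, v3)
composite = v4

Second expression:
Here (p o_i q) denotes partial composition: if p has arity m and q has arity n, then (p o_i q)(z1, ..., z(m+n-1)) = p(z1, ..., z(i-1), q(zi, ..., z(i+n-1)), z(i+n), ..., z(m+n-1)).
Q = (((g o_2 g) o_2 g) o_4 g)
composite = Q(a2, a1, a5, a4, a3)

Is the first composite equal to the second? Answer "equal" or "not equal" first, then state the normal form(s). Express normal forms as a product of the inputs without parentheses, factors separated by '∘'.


equal: each reduces to a2 ∘ a1 ∘ a5 ∘ a4 ∘ a3

In normal form, the first expression is a2 ∘ a1 ∘ a5 ∘ a4 ∘ a3
In normal form, the second expression is a2 ∘ a1 ∘ a5 ∘ a4 ∘ a3
The forms coincide; equal.


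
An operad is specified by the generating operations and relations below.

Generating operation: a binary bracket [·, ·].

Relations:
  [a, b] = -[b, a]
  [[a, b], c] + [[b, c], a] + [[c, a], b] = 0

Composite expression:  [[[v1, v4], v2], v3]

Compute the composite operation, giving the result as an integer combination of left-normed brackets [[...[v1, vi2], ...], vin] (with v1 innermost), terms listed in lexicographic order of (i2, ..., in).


Skip Jacobi rewriting: expand, keep v1-initial words, read off terms.
Composite bracket: [[[v1, v4], v2], v3]
The bracket unfolds into 8 signed words via [a, b] = ab - ba (2^3 = 8).
Coefficients come from the v1-initial words:
  word v1v4v2v3 has sign +1, contributing +[[[v1, v4], v2], v3]

[[[v1, v4], v2], v3]


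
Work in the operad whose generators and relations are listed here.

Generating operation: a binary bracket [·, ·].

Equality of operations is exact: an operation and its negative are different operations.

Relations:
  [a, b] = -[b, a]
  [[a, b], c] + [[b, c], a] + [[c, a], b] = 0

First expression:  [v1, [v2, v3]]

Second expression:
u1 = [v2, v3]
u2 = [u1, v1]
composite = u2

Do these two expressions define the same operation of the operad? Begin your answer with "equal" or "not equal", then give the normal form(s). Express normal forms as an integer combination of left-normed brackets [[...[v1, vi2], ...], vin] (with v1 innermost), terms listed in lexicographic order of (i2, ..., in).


not equal: they reduce to [[v1, v2], v3] - [[v1, v3], v2] and -[[v1, v2], v3] + [[v1, v3], v2]

In normal form, the first expression is [[v1, v2], v3] - [[v1, v3], v2]
In normal form, the second expression is -[[v1, v2], v3] + [[v1, v3], v2]
Distinct normal forms: not equal.


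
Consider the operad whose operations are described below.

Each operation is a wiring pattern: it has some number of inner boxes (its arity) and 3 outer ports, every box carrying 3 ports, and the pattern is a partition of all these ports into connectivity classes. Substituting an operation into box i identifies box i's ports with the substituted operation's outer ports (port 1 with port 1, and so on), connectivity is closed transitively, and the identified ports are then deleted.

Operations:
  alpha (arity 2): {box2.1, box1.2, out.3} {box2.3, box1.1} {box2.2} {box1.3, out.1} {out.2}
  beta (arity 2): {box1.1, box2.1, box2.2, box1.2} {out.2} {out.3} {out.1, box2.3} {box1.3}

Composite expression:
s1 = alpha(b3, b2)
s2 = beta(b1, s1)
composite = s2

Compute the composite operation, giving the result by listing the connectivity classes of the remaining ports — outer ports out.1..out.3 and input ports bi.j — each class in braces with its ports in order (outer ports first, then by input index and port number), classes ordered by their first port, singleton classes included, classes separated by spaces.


{out.1, b2.1, b3.2} {out.2} {out.3} {b1.1, b1.2, b3.3} {b1.3} {b2.2} {b2.3, b3.1}

Treat the ports identified at beta as solder joints: merge, then drop.
through alpha, on inputs (b3, b2): {out.1, b3.3} {out.2} {out.3, b2.1, b3.2} {b2.2} {b2.3, b3.1} (out.j = stage outer ports)
through beta, on inputs (b1, b3, b2): {out.1, b2.1, b3.2} {out.2} {out.3} {b1.1, b1.2, b3.3} {b1.3} {b2.2} {b2.3, b3.1} (out.j = stage outer ports)


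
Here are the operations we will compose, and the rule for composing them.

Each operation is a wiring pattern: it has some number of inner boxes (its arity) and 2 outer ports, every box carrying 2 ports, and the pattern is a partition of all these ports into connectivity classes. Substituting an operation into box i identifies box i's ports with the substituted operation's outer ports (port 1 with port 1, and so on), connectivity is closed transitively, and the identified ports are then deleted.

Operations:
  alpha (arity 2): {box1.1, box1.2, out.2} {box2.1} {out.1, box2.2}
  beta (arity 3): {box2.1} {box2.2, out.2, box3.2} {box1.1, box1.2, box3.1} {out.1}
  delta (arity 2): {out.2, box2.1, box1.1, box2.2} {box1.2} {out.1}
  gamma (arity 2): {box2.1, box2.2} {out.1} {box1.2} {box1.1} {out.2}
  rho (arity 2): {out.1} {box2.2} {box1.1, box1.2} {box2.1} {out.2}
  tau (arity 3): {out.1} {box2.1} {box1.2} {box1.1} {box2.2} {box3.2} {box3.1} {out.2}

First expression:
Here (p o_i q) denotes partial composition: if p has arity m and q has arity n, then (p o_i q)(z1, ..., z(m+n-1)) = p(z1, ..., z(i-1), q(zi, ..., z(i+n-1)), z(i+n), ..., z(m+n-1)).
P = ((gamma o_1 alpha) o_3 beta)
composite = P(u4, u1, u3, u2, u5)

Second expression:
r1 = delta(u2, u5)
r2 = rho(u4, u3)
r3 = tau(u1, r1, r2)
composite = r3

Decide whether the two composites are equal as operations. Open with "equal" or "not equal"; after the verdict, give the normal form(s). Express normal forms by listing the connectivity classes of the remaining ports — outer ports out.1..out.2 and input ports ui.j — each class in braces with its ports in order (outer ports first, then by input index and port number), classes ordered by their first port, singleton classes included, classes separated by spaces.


not equal; first: {out.1} {out.2} {u1.1} {u1.2} {u2.1} {u2.2, u5.2} {u3.1, u3.2, u5.1} {u4.1, u4.2}; second: {out.1} {out.2} {u1.1} {u1.2} {u2.1, u5.1, u5.2} {u2.2} {u3.1} {u3.2} {u4.1, u4.2}

In normal form, the first expression is {out.1} {out.2} {u1.1} {u1.2} {u2.1} {u2.2, u5.2} {u3.1, u3.2, u5.1} {u4.1, u4.2}
In normal form, the second expression is {out.1} {out.2} {u1.1} {u1.2} {u2.1, u5.1, u5.2} {u2.2} {u3.1} {u3.2} {u4.1, u4.2}
No match — not equal.


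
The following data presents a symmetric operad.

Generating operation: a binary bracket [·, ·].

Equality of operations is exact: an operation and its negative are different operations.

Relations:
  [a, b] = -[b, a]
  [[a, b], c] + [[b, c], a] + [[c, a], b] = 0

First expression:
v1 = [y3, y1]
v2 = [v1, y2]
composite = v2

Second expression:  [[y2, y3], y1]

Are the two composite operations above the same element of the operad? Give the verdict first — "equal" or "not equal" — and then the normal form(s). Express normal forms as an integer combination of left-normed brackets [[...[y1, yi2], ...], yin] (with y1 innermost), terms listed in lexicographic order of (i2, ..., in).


not equal; the first gives -[[y1, y3], y2] and the second -[[y1, y2], y3] + [[y1, y3], y2]

Reducing the first expression gives -[[y1, y3], y2]
Reducing the second expression gives -[[y1, y2], y3] + [[y1, y3], y2]
No match — not equal.


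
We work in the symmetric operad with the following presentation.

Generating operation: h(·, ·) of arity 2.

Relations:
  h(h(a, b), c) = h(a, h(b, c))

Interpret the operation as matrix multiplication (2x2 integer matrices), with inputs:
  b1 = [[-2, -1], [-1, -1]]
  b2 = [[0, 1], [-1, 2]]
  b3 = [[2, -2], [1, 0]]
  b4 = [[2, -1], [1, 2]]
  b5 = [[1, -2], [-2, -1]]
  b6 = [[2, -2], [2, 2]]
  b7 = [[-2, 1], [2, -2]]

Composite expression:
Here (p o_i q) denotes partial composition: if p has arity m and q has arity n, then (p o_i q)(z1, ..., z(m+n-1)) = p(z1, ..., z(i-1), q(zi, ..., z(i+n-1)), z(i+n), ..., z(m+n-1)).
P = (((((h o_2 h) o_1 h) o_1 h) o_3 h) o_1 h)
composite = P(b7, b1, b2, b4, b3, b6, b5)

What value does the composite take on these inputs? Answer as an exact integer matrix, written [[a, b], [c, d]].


[[114, 2], [-56, -8]]

h(b7, b1) = [[3, 1], [-2, 0]]
h(h(b7, b1), b2) = [[-1, 5], [0, -2]]
h(b4, b3) = [[3, -4], [4, -2]]
h(h(h(b7, b1), b2), h(b4, b3)) = [[17, -6], [-8, 4]]
h(b6, b5) = [[6, -2], [-2, -6]]
h(h(h(h(b7, b1), b2), h(b4, b3)), h(b6, b5)) = [[114, 2], [-56, -8]]


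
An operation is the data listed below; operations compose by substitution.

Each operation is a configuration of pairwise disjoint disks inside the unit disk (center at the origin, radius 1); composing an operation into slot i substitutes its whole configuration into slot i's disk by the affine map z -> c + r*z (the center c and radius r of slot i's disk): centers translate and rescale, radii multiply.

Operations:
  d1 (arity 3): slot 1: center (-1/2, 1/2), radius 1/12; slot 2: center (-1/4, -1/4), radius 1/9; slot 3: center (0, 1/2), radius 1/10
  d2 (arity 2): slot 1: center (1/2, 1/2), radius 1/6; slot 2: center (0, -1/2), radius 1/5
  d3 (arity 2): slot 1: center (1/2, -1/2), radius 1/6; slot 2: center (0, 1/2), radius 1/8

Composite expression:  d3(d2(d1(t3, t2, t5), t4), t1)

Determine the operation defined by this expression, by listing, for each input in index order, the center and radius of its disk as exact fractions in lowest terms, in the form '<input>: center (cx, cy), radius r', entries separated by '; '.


t1: center (0, 1/2), radius 1/8; t2: center (83/144, -61/144), radius 1/324; t3: center (41/72, -29/72), radius 1/432; t4: center (1/2, -7/12), radius 1/30; t5: center (7/12, -29/72), radius 1/360

Follow each t-input down from d3: c' goes to c + r*c', radius to r*r'.
input t3: composing its 3 substitution steps yields center (41/72, -29/72), radius 1/432
input t2: composing its 3 substitution steps yields center (83/144, -61/144), radius 1/324
input t5: composing its 3 substitution steps yields center (7/12, -29/72), radius 1/360
input t4: composing its 2 substitution steps yields center (1/2, -7/12), radius 1/30
input t1: composing its 1 substitution step yields center (0, 1/2), radius 1/8


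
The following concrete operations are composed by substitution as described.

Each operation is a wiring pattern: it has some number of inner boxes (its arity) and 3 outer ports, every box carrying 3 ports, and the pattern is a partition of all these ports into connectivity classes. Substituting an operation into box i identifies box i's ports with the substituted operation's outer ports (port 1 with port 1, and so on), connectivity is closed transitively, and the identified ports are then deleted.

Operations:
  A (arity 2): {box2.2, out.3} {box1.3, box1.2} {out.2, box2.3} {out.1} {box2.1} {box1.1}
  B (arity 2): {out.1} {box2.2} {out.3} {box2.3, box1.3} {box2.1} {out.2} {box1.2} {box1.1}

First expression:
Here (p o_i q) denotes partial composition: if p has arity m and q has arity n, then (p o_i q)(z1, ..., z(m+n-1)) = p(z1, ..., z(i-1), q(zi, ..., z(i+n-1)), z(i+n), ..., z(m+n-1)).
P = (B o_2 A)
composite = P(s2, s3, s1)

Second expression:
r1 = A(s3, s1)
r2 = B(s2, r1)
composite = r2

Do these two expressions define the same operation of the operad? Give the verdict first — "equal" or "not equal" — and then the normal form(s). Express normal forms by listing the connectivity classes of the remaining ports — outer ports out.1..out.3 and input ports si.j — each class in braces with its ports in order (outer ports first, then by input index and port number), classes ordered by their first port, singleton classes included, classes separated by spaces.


equal; both compose to {out.1} {out.2} {out.3} {s1.1} {s1.2, s2.3} {s1.3} {s2.1} {s2.2} {s3.1} {s3.2, s3.3}

The first expression, normalized: {out.1} {out.2} {out.3} {s1.1} {s1.2, s2.3} {s1.3} {s2.1} {s2.2} {s3.1} {s3.2, s3.3}
The second expression, normalized: {out.1} {out.2} {out.3} {s1.1} {s1.2, s2.3} {s1.3} {s2.1} {s2.2} {s3.1} {s3.2, s3.3}
Same normal form: equal.


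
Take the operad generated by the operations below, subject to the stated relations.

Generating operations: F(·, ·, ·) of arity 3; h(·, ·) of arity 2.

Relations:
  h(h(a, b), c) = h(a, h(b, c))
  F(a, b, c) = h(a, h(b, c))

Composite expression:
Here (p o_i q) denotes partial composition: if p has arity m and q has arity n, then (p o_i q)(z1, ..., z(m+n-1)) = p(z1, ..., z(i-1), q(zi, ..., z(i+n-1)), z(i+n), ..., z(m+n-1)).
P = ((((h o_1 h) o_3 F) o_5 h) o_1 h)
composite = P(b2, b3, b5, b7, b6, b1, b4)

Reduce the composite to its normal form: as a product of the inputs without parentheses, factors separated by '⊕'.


The h-tree's shape is irrelevant; the b-reading-order decides.
h(b2, b3) linearizes to b2 ⊕ b3
h(h(b2, b3), b5) linearizes to b2 ⊕ b3 ⊕ b5
h(b1, b4) linearizes to b1 ⊕ b4
F(b7, b6, h(b1, b4)) linearizes to b7 ⊕ b6 ⊕ b1 ⊕ b4
h(h(h(b2, b3), b5), F(b7, b6, h(b1, b4))) linearizes to b2 ⊕ b3 ⊕ b5 ⊕ b7 ⊕ b6 ⊕ b1 ⊕ b4

b2 ⊕ b3 ⊕ b5 ⊕ b7 ⊕ b6 ⊕ b1 ⊕ b4


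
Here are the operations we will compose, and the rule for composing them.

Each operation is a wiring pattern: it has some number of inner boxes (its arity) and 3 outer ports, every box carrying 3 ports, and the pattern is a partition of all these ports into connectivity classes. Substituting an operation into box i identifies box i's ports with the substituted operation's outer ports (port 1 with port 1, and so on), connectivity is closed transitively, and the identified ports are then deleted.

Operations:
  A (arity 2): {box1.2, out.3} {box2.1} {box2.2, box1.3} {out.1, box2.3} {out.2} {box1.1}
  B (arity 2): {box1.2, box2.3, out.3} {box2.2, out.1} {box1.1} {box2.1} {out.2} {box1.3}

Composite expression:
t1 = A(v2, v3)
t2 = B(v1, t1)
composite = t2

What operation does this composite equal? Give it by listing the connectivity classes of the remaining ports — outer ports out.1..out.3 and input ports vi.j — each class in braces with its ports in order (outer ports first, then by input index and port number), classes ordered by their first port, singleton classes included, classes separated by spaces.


{out.1} {out.2} {out.3, v1.2, v2.2} {v1.1} {v1.3} {v2.1} {v2.3, v3.2} {v3.1} {v3.3}

Treat the ports identified at B as solder joints: merge, then drop.
stage A: inputs (v2, v3), connectivity {out.1, v3.3} {out.2} {out.3, v2.2} {v2.1} {v2.3, v3.2} {v3.1}, out.j its boundary
stage B: inputs (v1, v2, v3), connectivity {out.1} {out.2} {out.3, v1.2, v2.2} {v1.1} {v1.3} {v2.1} {v2.3, v3.2} {v3.1} {v3.3}, out.j its boundary


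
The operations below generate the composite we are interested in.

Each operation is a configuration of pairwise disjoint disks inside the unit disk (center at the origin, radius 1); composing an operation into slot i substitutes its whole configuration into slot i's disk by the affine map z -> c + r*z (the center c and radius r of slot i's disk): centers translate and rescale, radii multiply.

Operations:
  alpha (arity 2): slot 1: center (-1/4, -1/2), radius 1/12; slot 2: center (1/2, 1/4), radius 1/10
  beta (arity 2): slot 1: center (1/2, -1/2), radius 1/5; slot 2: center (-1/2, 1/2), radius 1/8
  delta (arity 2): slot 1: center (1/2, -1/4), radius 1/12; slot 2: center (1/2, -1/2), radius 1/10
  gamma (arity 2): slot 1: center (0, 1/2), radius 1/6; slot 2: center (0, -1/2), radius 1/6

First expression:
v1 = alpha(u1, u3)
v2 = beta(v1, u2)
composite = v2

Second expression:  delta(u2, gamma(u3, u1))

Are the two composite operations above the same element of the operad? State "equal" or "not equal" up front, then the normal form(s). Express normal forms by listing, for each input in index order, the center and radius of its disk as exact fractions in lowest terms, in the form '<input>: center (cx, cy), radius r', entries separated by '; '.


not equal; the first gives u1: center (9/20, -3/5), radius 1/60; u2: center (-1/2, 1/2), radius 1/8; u3: center (3/5, -9/20), radius 1/50 and the second u1: center (1/2, -11/20), radius 1/60; u2: center (1/2, -1/4), radius 1/12; u3: center (1/2, -9/20), radius 1/60

The first expression reduces to u1: center (9/20, -3/5), radius 1/60; u2: center (-1/2, 1/2), radius 1/8; u3: center (3/5, -9/20), radius 1/50
The second expression reduces to u1: center (1/2, -11/20), radius 1/60; u2: center (1/2, -1/4), radius 1/12; u3: center (1/2, -9/20), radius 1/60
They disagree, so not equal.


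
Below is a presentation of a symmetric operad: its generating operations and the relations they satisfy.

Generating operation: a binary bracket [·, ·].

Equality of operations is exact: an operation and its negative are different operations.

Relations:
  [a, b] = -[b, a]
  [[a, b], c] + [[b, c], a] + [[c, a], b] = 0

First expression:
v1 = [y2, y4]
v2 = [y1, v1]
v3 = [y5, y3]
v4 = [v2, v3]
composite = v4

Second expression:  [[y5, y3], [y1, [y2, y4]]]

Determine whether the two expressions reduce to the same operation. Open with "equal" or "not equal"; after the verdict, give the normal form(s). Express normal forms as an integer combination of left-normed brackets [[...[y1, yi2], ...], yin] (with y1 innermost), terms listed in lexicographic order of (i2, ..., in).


not equal; the first gives -[[[[y1, y2], y4], y3], y5] + [[[[y1, y2], y4], y5], y3] + [[[[y1, y4], y2], y3], y5] - [[[[y1, y4], y2], y5], y3] and the second [[[[y1, y2], y4], y3], y5] - [[[[y1, y2], y4], y5], y3] - [[[[y1, y4], y2], y3], y5] + [[[[y1, y4], y2], y5], y3]

The first expression, normalized: -[[[[y1, y2], y4], y3], y5] + [[[[y1, y2], y4], y5], y3] + [[[[y1, y4], y2], y3], y5] - [[[[y1, y4], y2], y5], y3]
The second expression, normalized: [[[[y1, y2], y4], y3], y5] - [[[[y1, y2], y4], y5], y3] - [[[[y1, y4], y2], y3], y5] + [[[[y1, y4], y2], y5], y3]
They disagree, so not equal.


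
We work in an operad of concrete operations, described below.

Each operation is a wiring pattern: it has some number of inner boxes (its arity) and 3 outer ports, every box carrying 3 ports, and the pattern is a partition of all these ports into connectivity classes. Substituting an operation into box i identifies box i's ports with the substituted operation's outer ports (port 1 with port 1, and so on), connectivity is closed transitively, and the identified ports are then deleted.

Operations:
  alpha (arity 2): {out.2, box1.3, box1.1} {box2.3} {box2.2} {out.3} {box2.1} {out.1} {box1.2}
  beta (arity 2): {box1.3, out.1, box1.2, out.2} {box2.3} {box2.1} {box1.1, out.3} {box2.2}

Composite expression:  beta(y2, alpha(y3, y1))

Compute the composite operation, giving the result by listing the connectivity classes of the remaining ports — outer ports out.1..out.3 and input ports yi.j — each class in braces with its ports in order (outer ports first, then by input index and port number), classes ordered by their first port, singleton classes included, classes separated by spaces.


{out.1, out.2, y2.2, y2.3} {out.3, y2.1} {y1.1} {y1.2} {y1.3} {y3.1, y3.3} {y3.2}

After gluing at beta, chains via deleted ports link the y-ports.
alpha over (y3, y1) gives {out.1} {out.2, y3.1, y3.3} {out.3} {y1.1} {y1.2} {y1.3} {y3.2}, out.j being that stage's outer ports
beta over (y2, y3, y1) gives {out.1, out.2, y2.2, y2.3} {out.3, y2.1} {y1.1} {y1.2} {y1.3} {y3.1, y3.3} {y3.2}, out.j being that stage's outer ports


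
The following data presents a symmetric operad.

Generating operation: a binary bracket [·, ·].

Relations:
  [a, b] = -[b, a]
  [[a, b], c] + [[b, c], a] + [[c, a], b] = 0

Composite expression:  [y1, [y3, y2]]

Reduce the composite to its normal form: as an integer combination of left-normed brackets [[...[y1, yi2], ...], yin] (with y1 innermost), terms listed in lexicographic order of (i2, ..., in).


A multilinear Lie element is pinned by y1-initial words (y1 innermost).
Composite bracket: [y1, [y3, y2]]
Under [a, b] = ab - ba we get 4 signed associative words (2^2 = 4).
Collect the words opening with y1:
  sign of y1y2y3 is -1, so it contributes -[[y1, y2], y3]
  sign of y1y3y2 is +1, so it contributes +[[y1, y3], y2]

-[[y1, y2], y3] + [[y1, y3], y2]


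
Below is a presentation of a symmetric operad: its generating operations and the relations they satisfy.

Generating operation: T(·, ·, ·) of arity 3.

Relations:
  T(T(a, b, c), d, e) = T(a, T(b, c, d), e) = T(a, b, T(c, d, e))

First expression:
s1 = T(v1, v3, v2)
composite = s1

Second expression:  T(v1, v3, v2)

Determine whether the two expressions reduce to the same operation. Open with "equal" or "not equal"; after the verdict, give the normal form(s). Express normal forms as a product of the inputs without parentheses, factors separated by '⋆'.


The first expression, normalized: v1 ⋆ v3 ⋆ v2
The second expression, normalized: v1 ⋆ v3 ⋆ v2
The forms coincide; equal.

equal: each reduces to v1 ⋆ v3 ⋆ v2


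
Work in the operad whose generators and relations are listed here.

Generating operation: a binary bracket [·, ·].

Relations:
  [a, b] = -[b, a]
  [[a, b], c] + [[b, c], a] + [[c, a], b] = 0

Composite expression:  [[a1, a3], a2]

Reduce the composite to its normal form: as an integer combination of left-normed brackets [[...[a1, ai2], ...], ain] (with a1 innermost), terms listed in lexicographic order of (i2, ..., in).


Left-normed coefficients sit on the a1-initial expansion words.
Composite bracket: [[a1, a3], a2]
Expanding via [a, b] = ab - ba: 4 signed words (2^2 = 4).
Collect the words opening with a1:
  from a1a3a2, sign +1: term +[[a1, a3], a2]

[[a1, a3], a2]


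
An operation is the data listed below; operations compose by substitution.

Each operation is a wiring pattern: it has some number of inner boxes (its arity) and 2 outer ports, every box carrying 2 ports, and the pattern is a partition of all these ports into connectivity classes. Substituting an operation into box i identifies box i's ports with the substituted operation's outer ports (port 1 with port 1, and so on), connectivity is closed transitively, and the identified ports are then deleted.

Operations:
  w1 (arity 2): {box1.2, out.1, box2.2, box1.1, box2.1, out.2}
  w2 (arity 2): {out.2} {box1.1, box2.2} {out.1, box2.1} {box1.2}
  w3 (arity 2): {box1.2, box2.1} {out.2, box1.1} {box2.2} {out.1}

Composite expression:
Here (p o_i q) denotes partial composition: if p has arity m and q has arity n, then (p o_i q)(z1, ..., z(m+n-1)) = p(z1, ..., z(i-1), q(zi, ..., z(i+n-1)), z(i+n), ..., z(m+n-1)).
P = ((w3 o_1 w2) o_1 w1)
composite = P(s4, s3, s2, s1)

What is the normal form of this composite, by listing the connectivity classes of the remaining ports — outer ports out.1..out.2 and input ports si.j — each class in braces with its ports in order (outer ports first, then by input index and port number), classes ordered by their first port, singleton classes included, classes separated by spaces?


Two ports join when wires chain via w3-identified ports.
w1 over (s4, s3) gives {out.1, out.2, s3.1, s3.2, s4.1, s4.2}, out.j being that stage's outer ports
w2 over (s4, s3, s2) gives {out.1, s2.1} {out.2} {s2.2, s3.1, s3.2, s4.1, s4.2}, out.j being that stage's outer ports
w3 over (s4, s3, s2, s1) gives {out.1} {out.2, s2.1} {s1.1} {s1.2} {s2.2, s3.1, s3.2, s4.1, s4.2}, out.j being that stage's outer ports

{out.1} {out.2, s2.1} {s1.1} {s1.2} {s2.2, s3.1, s3.2, s4.1, s4.2}


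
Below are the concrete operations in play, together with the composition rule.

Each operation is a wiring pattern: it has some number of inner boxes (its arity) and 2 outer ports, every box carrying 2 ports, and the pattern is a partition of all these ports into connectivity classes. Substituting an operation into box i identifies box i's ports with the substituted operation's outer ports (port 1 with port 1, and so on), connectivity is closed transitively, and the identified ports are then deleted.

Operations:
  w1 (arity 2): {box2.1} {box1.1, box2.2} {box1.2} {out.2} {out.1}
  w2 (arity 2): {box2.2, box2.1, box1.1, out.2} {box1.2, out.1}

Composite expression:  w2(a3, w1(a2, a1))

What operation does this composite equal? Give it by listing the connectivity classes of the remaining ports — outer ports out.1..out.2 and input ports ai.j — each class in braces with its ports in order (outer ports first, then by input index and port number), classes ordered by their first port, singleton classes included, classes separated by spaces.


{out.1, a3.2} {out.2, a3.1} {a1.1} {a1.2, a2.1} {a2.2}

Treat the ports identified at w2 as solder joints: merge, then drop.
composing w1 on (a2, a1), with out.j its own outer ports: {out.1} {out.2} {a1.1} {a1.2, a2.1} {a2.2}
composing w2 on (a3, a2, a1), with out.j its own outer ports: {out.1, a3.2} {out.2, a3.1} {a1.1} {a1.2, a2.1} {a2.2}


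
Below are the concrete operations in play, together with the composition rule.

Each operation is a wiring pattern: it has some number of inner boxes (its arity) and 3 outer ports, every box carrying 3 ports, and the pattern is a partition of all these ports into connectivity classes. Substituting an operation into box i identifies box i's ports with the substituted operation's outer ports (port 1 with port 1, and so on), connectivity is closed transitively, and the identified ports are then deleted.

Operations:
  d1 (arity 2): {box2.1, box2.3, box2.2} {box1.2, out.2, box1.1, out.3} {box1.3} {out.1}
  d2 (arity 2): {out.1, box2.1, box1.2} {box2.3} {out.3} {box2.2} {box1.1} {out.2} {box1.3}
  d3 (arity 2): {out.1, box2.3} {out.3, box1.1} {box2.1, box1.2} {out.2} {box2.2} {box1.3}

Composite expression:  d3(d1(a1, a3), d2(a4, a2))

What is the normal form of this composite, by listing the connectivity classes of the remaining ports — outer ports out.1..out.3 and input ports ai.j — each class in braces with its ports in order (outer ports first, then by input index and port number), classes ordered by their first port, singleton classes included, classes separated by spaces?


Reachability decides: close wires over d3-identified ports.
through d1, on inputs (a1, a3): {out.1} {out.2, out.3, a1.1, a1.2} {a1.3} {a3.1, a3.2, a3.3} (out.j = stage outer ports)
through d2, on inputs (a4, a2): {out.1, a2.1, a4.2} {out.2} {out.3} {a2.2} {a2.3} {a4.1} {a4.3} (out.j = stage outer ports)
through d3, on inputs (a1, a3, a4, a2): {out.1} {out.2} {out.3} {a1.1, a1.2, a2.1, a4.2} {a1.3} {a2.2} {a2.3} {a3.1, a3.2, a3.3} {a4.1} {a4.3} (out.j = stage outer ports)

{out.1} {out.2} {out.3} {a1.1, a1.2, a2.1, a4.2} {a1.3} {a2.2} {a2.3} {a3.1, a3.2, a3.3} {a4.1} {a4.3}


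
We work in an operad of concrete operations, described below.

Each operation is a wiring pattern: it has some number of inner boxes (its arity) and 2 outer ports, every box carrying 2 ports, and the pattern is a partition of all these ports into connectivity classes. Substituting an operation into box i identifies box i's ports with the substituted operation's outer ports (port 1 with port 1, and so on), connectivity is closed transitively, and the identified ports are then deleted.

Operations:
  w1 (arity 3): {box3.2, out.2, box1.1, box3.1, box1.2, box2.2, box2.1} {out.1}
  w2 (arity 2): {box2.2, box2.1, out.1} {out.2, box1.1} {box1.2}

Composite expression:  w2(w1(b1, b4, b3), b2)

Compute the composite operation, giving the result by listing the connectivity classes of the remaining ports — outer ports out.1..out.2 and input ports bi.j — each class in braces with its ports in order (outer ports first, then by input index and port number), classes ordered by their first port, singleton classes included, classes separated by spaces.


{out.1, b2.1, b2.2} {out.2} {b1.1, b1.2, b3.1, b3.2, b4.1, b4.2}


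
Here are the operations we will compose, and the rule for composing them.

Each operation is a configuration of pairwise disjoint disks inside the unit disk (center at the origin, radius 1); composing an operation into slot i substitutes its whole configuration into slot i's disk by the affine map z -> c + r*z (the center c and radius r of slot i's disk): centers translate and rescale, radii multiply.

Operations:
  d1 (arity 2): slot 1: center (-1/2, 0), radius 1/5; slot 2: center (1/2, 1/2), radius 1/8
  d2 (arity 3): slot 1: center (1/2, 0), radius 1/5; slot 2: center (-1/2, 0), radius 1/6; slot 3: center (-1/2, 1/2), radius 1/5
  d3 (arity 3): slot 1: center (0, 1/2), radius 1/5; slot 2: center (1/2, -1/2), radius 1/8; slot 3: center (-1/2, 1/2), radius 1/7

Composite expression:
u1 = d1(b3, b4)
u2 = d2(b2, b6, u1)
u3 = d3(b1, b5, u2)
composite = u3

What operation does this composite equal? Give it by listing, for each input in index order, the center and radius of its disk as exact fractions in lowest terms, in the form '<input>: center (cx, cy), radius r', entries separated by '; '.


b1: center (0, 1/2), radius 1/5; b2: center (-3/7, 1/2), radius 1/35; b3: center (-41/70, 4/7), radius 1/175; b4: center (-39/70, 41/70), radius 1/280; b5: center (1/2, -1/2), radius 1/8; b6: center (-4/7, 1/2), radius 1/42

Affine substitution under d3: radii multiply and b-centers shift.
tracing b1 down its 1-map path: center (0, 1/2), radius 1/5
tracing b5 down its 1-map path: center (1/2, -1/2), radius 1/8
tracing b2 down its 2-map path: center (-3/7, 1/2), radius 1/35
tracing b6 down its 2-map path: center (-4/7, 1/2), radius 1/42
tracing b3 down its 3-map path: center (-41/70, 4/7), radius 1/175
tracing b4 down its 3-map path: center (-39/70, 41/70), radius 1/280


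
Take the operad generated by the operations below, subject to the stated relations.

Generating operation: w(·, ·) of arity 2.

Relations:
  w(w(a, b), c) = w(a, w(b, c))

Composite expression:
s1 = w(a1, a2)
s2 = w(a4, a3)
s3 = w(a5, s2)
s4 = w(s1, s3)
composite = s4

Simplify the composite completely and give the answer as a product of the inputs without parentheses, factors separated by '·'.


a1 · a2 · a5 · a4 · a3

Key point: w is associative — brackets drop, the a-order remains.
w(a1, a2) unparenthesizes to a1 · a2
w(a4, a3) unparenthesizes to a4 · a3
w(a5, w(a4, a3)) unparenthesizes to a5 · a4 · a3
w(w(a1, a2), w(a5, w(a4, a3))) unparenthesizes to a1 · a2 · a5 · a4 · a3
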